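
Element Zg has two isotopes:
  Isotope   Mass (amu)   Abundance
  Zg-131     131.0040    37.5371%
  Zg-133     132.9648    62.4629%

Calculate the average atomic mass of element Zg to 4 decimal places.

132.2288 amu

Ar = Σ fᵢ·mᵢ = 0.375371 × 131.0040 + 0.624629 × 132.9648
= 49.17510 + 83.05367 = 132.22877 amu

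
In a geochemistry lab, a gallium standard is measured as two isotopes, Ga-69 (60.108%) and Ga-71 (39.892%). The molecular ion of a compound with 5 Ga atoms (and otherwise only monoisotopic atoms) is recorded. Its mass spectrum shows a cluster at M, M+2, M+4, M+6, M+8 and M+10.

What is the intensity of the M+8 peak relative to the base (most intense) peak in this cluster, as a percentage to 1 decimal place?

Term probabilities: M 0.0785, M+2 0.2604, M+4 0.3456, M+6 0.2294, M+8 0.0761, M+10 0.0101. Base peak = M+4.
P(M+4) = C(5,2) × 0.60108^3 × 0.39892^2 = 10 × 0.2171685 × 0.15913717 = 0.345596 (base)
P(M+8) = C(5,4) × 0.60108^1 × 0.39892^4 = 5 × 0.60108 × 0.02532464 = 0.076111
Relative intensity = 0.076111 / 0.345596 × 100 = 22.0

22.0%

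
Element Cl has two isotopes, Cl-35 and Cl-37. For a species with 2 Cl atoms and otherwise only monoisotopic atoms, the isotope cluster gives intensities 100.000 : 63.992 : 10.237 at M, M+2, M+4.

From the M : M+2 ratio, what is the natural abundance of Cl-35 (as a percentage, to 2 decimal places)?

Write p for the Cl-35 fraction. I(M+2)/I(M) = [C(2,1)·p^1·(1−p)] / p^2 = 2·(1−p)/p = 63.992/100.000 = 0.6399
(1−p)/p = 0.6399/2 = 0.3200  ⇒  p = 1/(1 + 0.3200) = 0.7576
Cl-35: 75.76%, Cl-37: 24.24%.

75.76%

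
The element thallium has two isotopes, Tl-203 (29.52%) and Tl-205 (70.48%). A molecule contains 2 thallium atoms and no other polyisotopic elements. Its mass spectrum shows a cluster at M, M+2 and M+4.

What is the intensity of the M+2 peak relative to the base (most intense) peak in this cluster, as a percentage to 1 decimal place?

(0.2952 + 0.7048)^2 gives M 0.0871, M+2 0.4161, M+4 0.4967; the largest is M+4.
P(M+4) = C(2,2) × 0.2952^0 × 0.7048^2 = 1 × 1.0000 × 0.49674304 = 0.496743 (base)
P(M+2) = C(2,1) × 0.2952^1 × 0.7048^1 = 2 × 0.2952 × 0.7048 = 0.416114
Relative intensity = 0.416114 / 0.496743 × 100 = 83.8

83.8%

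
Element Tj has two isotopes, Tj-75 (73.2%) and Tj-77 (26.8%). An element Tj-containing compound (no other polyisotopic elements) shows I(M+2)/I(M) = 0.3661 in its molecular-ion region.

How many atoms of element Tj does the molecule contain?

The M+2/M ratio from n Tj atoms is n · q/p = n · 0.268/0.732.
n = 0.3661 × 0.732/0.268 = 1.00 ≈ 1

1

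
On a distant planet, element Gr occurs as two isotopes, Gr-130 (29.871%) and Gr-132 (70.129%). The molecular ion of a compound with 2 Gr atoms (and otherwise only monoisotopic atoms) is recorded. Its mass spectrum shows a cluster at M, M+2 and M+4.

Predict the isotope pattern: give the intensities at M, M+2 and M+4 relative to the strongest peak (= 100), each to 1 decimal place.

Expanding (0.29871 + 0.70129)^2:
P(M) = 0.29871^2 = 0.089228
P(M+2) = 2 × 0.29871^1 × 0.70129^1 = 0.418965
P(M+4) = 0.70129^2 = 0.491808
The M+4 peak is largest (0.491808); scaling to 100 gives 18.1 : 85.2 : 100.0.

18.1 : 85.2 : 100.0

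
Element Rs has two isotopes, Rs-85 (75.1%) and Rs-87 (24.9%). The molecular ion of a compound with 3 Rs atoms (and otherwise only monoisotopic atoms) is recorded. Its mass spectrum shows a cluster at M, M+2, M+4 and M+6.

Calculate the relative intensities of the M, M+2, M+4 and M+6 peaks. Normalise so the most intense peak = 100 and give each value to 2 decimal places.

Each Rs atom is independently Rs-85 (p = 0.751) or Rs-87 (q = 0.249); the cluster is the binomial expansion (p + q)^3.
P(M) = 0.751^3 = 0.423565
P(M+2) = 3 × 0.751^2 × 0.249^1 = 0.421309
P(M+4) = 3 × 0.751^1 × 0.249^2 = 0.139688
P(M+6) = 0.249^3 = 0.015438
The M peak is largest (0.423565); scaling to 100 gives 100.00 : 99.47 : 32.98 : 3.64.

100.00 : 99.47 : 32.98 : 3.64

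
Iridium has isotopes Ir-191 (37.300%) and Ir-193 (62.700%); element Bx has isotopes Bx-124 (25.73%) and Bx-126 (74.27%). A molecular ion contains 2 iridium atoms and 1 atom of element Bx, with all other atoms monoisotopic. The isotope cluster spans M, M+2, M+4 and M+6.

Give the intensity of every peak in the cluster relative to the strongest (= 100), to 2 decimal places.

Iridium pattern (n=2): 0.139129 : 0.467742 : 0.393129
Element Bx pattern (n=1): 0.2573 : 0.7427
Convolve the two distributions (both contribute in 2-u steps):
  M: 0.139129×0.2573 = 0.035798
  M+2: 0.139129×0.7427 + 0.467742×0.2573 = 0.223681
  M+4: 0.467742×0.7427 + 0.393129×0.2573 = 0.448544
  M+6: 0.393129×0.7427 = 0.291977
Scale to base peak (0.448544) = 100: 7.98 : 49.87 : 100.00 : 65.09

7.98 : 49.87 : 100.00 : 65.09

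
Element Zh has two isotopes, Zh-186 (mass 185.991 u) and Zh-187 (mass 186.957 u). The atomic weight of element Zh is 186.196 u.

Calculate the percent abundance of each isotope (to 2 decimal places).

Zh-186: 78.78%, Zh-187: 21.22%

Let x be the fractional abundance of Zh-186; then Zh-187 has abundance 1 − x.
185.991·x + 186.957·(1 − x) = 186.196
(185.991 − 186.957)·x = 186.196 − 186.957
x = -0.761 / -0.966 = 0.78778 → 78.78% Zh-186, 21.22% Zh-187.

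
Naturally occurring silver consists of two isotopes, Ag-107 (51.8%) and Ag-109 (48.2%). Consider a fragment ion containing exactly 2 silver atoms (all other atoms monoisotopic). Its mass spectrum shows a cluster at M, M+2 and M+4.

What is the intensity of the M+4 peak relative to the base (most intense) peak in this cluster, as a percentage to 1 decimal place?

(0.518 + 0.482)^2 gives M 0.2683, M+2 0.4994, M+4 0.2323; the largest is M+2.
P(M+2) = C(2,1) × 0.518^1 × 0.482^1 = 2 × 0.5180 × 0.4820 = 0.499352 (base)
P(M+4) = C(2,2) × 0.518^0 × 0.482^2 = 1 × 1.0000 × 0.232324 = 0.232324
Relative intensity = 0.232324 / 0.499352 × 100 = 46.5

46.5%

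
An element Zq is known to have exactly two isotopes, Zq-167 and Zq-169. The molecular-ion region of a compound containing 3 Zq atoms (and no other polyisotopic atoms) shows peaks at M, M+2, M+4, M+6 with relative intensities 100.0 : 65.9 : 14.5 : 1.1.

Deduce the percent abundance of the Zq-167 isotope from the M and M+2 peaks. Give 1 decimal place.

82.0%

Let p = fractional abundance of Zq-167. I(M+2)/I(M) = [C(3,1)·p^2·(1−p)] / p^3 = 3·(1−p)/p = 65.9/100.0 = 0.6590
(1−p)/p = 0.6590/3 = 0.2197  ⇒  p = 1/(1 + 0.2197) = 0.8199
Zq-167: 82.0%, Zq-169: 18.0%.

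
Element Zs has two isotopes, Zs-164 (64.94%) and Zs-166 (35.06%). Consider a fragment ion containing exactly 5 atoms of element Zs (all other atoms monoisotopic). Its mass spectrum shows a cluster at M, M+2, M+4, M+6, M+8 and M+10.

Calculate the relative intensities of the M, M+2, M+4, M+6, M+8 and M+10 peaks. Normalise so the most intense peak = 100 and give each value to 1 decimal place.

34.3 : 92.6 : 100.0 : 54.0 : 14.6 : 1.6

Each Zs atom is independently Zs-164 (p = 0.6494) or Zs-166 (q = 0.3506); the cluster is the binomial expansion (p + q)^5.
P(M) = 0.6494^5 = 0.115495
P(M+2) = 5 × 0.6494^4 × 0.3506^1 = 0.311768
P(M+4) = 10 × 0.6494^3 × 0.3506^2 = 0.336636
P(M+6) = 10 × 0.6494^2 × 0.3506^3 = 0.181744
P(M+8) = 5 × 0.6494^1 × 0.3506^4 = 0.049060
P(M+10) = 0.3506^5 = 0.005297
The M+4 peak is largest (0.336636); scaling to 100 gives 34.3 : 92.6 : 100.0 : 54.0 : 14.6 : 1.6.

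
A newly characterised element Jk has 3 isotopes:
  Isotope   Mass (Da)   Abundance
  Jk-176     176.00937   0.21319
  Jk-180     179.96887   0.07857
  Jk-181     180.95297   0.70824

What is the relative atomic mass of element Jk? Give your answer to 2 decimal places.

The abundance-weighted mean is 0.21319 × 176.00937 + 0.07857 × 179.96887 + 0.70824 × 180.95297
= 37.523438 + 14.140154 + 128.158131 = 179.821723 Da

179.82 Da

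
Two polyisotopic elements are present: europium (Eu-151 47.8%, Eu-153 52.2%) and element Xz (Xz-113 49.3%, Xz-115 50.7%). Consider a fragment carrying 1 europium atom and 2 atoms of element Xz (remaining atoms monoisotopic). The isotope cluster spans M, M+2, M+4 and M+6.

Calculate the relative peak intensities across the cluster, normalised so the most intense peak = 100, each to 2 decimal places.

Europium pattern (n=1): 0.4780 : 0.5220
Element Xz pattern (n=2): 0.243049 : 0.499902 : 0.257049
Convolve the two distributions (both contribute in 2-u steps):
  M: 0.4780×0.243049 = 0.116177
  M+2: 0.4780×0.499902 + 0.5220×0.243049 = 0.365825
  M+4: 0.4780×0.257049 + 0.5220×0.499902 = 0.383818
  M+6: 0.5220×0.257049 = 0.134180
Scale to base peak (0.383818) = 100: 30.27 : 95.31 : 100.00 : 34.96

30.27 : 95.31 : 100.00 : 34.96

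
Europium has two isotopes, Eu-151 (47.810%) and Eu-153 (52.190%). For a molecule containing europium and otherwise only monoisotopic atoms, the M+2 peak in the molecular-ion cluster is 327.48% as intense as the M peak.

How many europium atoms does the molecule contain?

For n independent Eu atoms, I(M+2)/I(M) = n · (abundance Eu-153) / (abundance Eu-151) = n · 0.52190/0.47810.
n = 3.2748 × 0.47810/0.52190 = 3.00 ≈ 3

3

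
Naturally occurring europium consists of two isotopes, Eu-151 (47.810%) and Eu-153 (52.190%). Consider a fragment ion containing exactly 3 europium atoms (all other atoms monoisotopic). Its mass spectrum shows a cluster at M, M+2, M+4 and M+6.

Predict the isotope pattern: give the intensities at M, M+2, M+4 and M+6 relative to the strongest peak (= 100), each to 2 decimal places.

27.97 : 91.61 : 100.00 : 36.39

The 3 Eu atoms are independent, so intensities follow the terms of (0.47810 + 0.52190)^3.
P(M) = 0.47810^3 = 0.109284
P(M+2) = 3 × 0.47810^2 × 0.52190^1 = 0.357887
P(M+4) = 3 × 0.47810^1 × 0.52190^2 = 0.390674
P(M+6) = 0.52190^3 = 0.142155
The M+4 peak is largest (0.390674); scaling to 100 gives 27.97 : 91.61 : 100.00 : 36.39.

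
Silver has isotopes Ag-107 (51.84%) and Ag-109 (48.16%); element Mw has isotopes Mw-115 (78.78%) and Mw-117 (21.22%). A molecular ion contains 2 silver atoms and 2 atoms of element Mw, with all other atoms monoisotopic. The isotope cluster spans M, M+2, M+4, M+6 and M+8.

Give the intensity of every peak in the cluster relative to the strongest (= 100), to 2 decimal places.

41.72 : 100.00 : 80.80 : 25.02 : 2.61

Silver pattern (n=2): 0.26873856 : 0.49932288 : 0.23193856
Element Mw pattern (n=2): 0.62062884 : 0.33434232 : 0.04502884
Convolve the two distributions (both contribute in 2-u steps):
  M: 0.26873856×0.62062884 = 0.166787
  M+2: 0.26873856×0.33434232 + 0.49932288×0.62062884 = 0.399745
  M+4: 0.26873856×0.04502884 + 0.49932288×0.33434232 + 0.23193856×0.62062884 = 0.322994
  M+6: 0.49932288×0.04502884 + 0.23193856×0.33434232 = 0.100031
  M+8: 0.23193856×0.04502884 = 0.010444
Scale to base peak (0.399745) = 100: 41.72 : 100.00 : 80.80 : 25.02 : 2.61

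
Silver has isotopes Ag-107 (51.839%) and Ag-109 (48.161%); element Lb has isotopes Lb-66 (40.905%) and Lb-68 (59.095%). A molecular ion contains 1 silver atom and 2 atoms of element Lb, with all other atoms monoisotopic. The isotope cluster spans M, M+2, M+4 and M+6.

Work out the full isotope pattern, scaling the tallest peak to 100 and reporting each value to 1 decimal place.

21.0 : 80.0 : 100.0 : 40.6

Silver pattern (n=1): 0.51839 : 0.48161
Element Lb pattern (n=2): 0.1673219 : 0.4834562 : 0.3492219
Convolve the two distributions (both contribute in 2-u steps):
  M: 0.51839×0.1673219 = 0.086738
  M+2: 0.51839×0.4834562 + 0.48161×0.1673219 = 0.331203
  M+4: 0.51839×0.3492219 + 0.48161×0.4834562 = 0.413870
  M+6: 0.48161×0.3492219 = 0.168189
Scale to base peak (0.413870) = 100: 21.0 : 80.0 : 100.0 : 40.6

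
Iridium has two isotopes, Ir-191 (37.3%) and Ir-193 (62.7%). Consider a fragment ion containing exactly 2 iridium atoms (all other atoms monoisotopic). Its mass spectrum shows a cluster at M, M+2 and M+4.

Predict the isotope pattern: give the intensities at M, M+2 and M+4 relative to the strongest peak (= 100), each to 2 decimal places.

Each Ir atom is independently Ir-191 (p = 0.373) or Ir-193 (q = 0.627); the cluster is the binomial expansion (p + q)^2.
P(M) = 0.373^2 = 0.139129
P(M+2) = 2 × 0.373^1 × 0.627^1 = 0.467742
P(M+4) = 0.627^2 = 0.393129
The M+2 peak is largest (0.467742); scaling to 100 gives 29.74 : 100.00 : 84.05.

29.74 : 100.00 : 84.05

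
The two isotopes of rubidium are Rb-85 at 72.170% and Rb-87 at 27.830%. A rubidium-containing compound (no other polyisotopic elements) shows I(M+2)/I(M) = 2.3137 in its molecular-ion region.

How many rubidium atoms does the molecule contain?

6

For n independent Rb atoms, I(M+2)/I(M) = n · (abundance Rb-87) / (abundance Rb-85) = n · 0.27830/0.72170.
n = 2.3137 × 0.72170/0.27830 = 6.00 ≈ 6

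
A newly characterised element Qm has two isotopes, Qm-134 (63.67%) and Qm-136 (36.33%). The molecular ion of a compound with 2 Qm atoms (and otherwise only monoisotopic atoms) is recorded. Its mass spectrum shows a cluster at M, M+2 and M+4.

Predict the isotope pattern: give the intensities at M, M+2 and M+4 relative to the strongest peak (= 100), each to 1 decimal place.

Expanding (0.6367 + 0.3633)^2:
P(M) = 0.6367^2 = 0.405387
P(M+2) = 2 × 0.6367^1 × 0.3633^1 = 0.462626
P(M+4) = 0.3633^2 = 0.131987
The M+2 peak is largest (0.462626); scaling to 100 gives 87.6 : 100.0 : 28.5.

87.6 : 100.0 : 28.5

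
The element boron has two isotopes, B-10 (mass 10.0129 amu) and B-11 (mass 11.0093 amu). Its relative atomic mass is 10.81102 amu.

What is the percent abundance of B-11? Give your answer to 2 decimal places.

Writing the weighted mean with unknown fraction x of B-10:
10.0129·x + 11.0093·(1 − x) = 10.81102
(10.0129 − 11.0093)·x = 10.81102 − 11.0093
x = -0.19828 / -0.9964 = 0.19900 → 19.90% B-10, 80.10% B-11.

80.10%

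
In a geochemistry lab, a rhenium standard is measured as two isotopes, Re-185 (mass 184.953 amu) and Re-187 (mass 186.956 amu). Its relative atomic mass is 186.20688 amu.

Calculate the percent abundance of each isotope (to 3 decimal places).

With x = fraction of Re-185 (so Re-187 is 1 − x):
184.953·x + 186.956·(1 − x) = 186.20688
(184.953 − 186.956)·x = 186.20688 − 186.956
x = -0.74912 / -2.003 = 0.37400 → 37.400% Re-185, 62.600% Re-187.

Re-185: 37.400%, Re-187: 62.600%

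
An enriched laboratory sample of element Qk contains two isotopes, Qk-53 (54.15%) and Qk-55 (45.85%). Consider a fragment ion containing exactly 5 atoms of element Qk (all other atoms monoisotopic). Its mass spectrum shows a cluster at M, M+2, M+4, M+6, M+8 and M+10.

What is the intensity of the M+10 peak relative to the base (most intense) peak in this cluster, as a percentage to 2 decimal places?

Term probabilities: M 0.0466, M+2 0.1971, M+4 0.3338, M+6 0.2826, M+8 0.1197, M+10 0.0203. Base peak = M+4.
P(M+4) = C(5,2) × 0.5415^3 × 0.4585^2 = 10 × 0.15877985 × 0.21022225 = 0.333791 (base)
P(M+10) = C(5,5) × 0.5415^0 × 0.4585^5 = 1 × 1.0000 × 0.02026267 = 0.020263
Relative intensity = 0.020263 / 0.333791 × 100 = 6.07

6.07%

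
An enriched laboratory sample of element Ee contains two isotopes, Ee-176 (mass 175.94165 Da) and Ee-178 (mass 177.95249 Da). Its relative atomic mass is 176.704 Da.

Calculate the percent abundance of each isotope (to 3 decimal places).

Writing the weighted mean with unknown fraction x of Ee-176:
175.94165·x + 177.95249·(1 − x) = 176.704
(175.94165 − 177.95249)·x = 176.704 − 177.95249
x = -1.24849 / -2.01084 = 0.62088 → 62.088% Ee-176, 37.912% Ee-178.

Ee-176: 62.088%, Ee-178: 37.912%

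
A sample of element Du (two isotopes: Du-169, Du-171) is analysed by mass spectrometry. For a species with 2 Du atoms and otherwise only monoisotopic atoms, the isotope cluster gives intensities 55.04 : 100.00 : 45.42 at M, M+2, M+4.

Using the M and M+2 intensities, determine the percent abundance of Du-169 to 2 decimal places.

52.40%

If p is the fraction of Du that is Du-169, then I(M+2)/I(M) = [C(2,1)·p^1·(1−p)] / p^2 = 2·(1−p)/p = 100.00/55.04 = 1.8169
(1−p)/p = 1.8169/2 = 0.9084  ⇒  p = 1/(1 + 0.9084) = 0.5240
Du-169: 52.40%, Du-171: 47.60%.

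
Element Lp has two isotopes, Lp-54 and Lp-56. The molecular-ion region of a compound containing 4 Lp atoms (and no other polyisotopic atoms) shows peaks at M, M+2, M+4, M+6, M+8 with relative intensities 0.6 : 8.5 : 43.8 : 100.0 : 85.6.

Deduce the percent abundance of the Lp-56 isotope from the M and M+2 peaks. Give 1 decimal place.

78.0%

Write p for the Lp-54 fraction. I(M+2)/I(M) = [C(4,1)·p^3·(1−p)] / p^4 = 4·(1−p)/p = 8.5/0.6 = 14.1667
(1−p)/p = 14.1667/4 = 3.5417  ⇒  p = 1/(1 + 3.5417) = 0.2202
Lp-54: 22.0%, Lp-56: 78.0%.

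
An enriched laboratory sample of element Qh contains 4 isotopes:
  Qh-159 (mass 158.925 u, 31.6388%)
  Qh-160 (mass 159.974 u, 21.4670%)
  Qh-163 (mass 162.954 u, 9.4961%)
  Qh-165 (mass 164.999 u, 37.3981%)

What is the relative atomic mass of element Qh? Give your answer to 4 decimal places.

161.8043 u

Weight each isotope mass by its fractional abundance: 0.316388 × 158.925 + 0.214670 × 159.974 + 0.094961 × 162.954 + 0.373981 × 164.999
= 50.28196 + 34.34162 + 15.47427 + 61.70649 = 161.80434 u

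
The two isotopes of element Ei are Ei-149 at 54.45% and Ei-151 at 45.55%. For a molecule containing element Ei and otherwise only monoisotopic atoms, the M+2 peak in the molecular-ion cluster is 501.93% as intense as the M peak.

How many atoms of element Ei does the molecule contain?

The M+2/M ratio from n Ei atoms is n · q/p = n · 0.4555/0.5445.
n = 5.0193 × 0.5445/0.4555 = 6.00 ≈ 6

6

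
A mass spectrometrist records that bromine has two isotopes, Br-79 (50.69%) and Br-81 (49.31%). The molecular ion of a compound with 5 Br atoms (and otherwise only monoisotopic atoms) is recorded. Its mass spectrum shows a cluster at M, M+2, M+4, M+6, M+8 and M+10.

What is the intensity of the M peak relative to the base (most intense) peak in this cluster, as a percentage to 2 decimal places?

10.57%

(0.5069 + 0.4931)^5 gives M 0.0335, M+2 0.1628, M+4 0.3167, M+6 0.3081, M+8 0.1498, M+10 0.0292; the largest is M+4.
P(M+4) = C(5,2) × 0.5069^3 × 0.4931^2 = 10 × 0.13024674 × 0.24314761 = 0.316692 (base)
P(M) = C(5,0) × 0.5069^5 × 0.4931^0 = 1 × 0.03346659 × 1.0000 = 0.033467
Relative intensity = 0.033467 / 0.316692 × 100 = 10.57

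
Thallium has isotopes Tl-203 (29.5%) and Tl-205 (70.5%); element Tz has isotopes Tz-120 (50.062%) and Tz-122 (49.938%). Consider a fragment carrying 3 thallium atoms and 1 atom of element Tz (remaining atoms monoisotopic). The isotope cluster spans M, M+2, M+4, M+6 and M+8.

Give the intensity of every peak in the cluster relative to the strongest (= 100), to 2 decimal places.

3.25 : 26.57 : 79.00 : 100.00 : 44.29

Thallium pattern (n=3): 0.02567237 : 0.18405787 : 0.43986713 : 0.35040263
Element Tz pattern (n=1): 0.50062 : 0.49938
Convolve the two distributions (both contribute in 2-u steps):
  M: 0.02567237×0.50062 = 0.012852
  M+2: 0.02567237×0.49938 + 0.18405787×0.50062 = 0.104963
  M+4: 0.18405787×0.49938 + 0.43986713×0.50062 = 0.312121
  M+6: 0.43986713×0.49938 + 0.35040263×0.50062 = 0.395079
  M+8: 0.35040263×0.49938 = 0.174984
Scale to base peak (0.395079) = 100: 3.25 : 26.57 : 79.00 : 100.00 : 44.29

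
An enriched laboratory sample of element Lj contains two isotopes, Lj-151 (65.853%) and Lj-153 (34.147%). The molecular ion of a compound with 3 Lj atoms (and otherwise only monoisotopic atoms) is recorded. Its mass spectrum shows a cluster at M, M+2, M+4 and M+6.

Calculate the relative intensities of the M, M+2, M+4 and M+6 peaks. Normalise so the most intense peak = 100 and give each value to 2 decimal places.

64.28 : 100.00 : 51.85 : 8.96

Each Lj atom is independently Lj-151 (p = 0.65853) or Lj-153 (q = 0.34147); the cluster is the binomial expansion (p + q)^3.
P(M) = 0.65853^3 = 0.285579
P(M+2) = 3 × 0.65853^2 × 0.34147^1 = 0.444247
P(M+4) = 3 × 0.65853^1 × 0.34147^2 = 0.230357
P(M+6) = 0.34147^3 = 0.039816
The M+2 peak is largest (0.444247); scaling to 100 gives 64.28 : 100.00 : 51.85 : 8.96.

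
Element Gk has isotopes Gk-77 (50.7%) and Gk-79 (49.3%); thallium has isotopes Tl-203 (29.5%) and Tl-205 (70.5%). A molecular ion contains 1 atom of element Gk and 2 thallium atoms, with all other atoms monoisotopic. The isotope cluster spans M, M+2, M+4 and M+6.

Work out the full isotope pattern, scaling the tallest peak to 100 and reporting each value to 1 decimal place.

Element Gk pattern (n=1): 0.5070 : 0.4930
Thallium pattern (n=2): 0.087025 : 0.41595 : 0.497025
Convolve the two distributions (both contribute in 2-u steps):
  M: 0.5070×0.087025 = 0.044122
  M+2: 0.5070×0.41595 + 0.4930×0.087025 = 0.253790
  M+4: 0.5070×0.497025 + 0.4930×0.41595 = 0.457055
  M+6: 0.4930×0.497025 = 0.245033
Scale to base peak (0.457055) = 100: 9.7 : 55.5 : 100.0 : 53.6

9.7 : 55.5 : 100.0 : 53.6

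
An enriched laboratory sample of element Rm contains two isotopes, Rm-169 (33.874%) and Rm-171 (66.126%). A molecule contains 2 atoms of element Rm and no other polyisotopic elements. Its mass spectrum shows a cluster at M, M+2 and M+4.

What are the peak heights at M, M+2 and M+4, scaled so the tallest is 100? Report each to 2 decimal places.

Expanding (0.33874 + 0.66126)^2:
P(M) = 0.33874^2 = 0.114745
P(M+2) = 2 × 0.33874^1 × 0.66126^1 = 0.447990
P(M+4) = 0.66126^2 = 0.437265
The M+2 peak is largest (0.447990); scaling to 100 gives 25.61 : 100.00 : 97.61.

25.61 : 100.00 : 97.61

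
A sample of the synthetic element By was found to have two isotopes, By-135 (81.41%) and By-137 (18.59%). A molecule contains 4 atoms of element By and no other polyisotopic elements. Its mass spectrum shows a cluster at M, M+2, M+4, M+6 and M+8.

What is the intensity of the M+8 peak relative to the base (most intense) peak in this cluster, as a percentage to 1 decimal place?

0.3%

Binomial terms of (0.8141 + 0.1859)^4: M 0.4392, M+2 0.4012, M+4 0.1374, M+6 0.0209, M+8 0.0012 → M is the base peak.
P(M) = C(4,0) × 0.8141^4 × 0.1859^0 = 1 × 0.43924924 × 1.0000 = 0.439249 (base)
P(M+8) = C(4,4) × 0.8141^0 × 0.1859^4 = 1 × 1.0000 × 0.00119431 = 0.001194
Relative intensity = 0.001194 / 0.439249 × 100 = 0.3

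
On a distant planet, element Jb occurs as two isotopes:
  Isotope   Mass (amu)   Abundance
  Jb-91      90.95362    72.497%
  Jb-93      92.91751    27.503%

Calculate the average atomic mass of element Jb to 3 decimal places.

Ar = Σ fᵢ·mᵢ = 0.72497 × 90.95362 + 0.27503 × 92.91751
= 65.938646 + 25.555103 = 91.493749 amu

91.494 amu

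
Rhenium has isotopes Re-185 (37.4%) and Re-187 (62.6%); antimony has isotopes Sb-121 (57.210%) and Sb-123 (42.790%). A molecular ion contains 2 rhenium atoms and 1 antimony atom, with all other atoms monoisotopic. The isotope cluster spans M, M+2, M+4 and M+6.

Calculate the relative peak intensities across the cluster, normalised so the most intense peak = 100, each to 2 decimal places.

18.85 : 77.20 : 100.00 : 39.50

Rhenium pattern (n=2): 0.139876 : 0.468248 : 0.391876
Antimony pattern (n=1): 0.5721 : 0.4279
Convolve the two distributions (both contribute in 2-u steps):
  M: 0.139876×0.5721 = 0.080023
  M+2: 0.139876×0.4279 + 0.468248×0.5721 = 0.327738
  M+4: 0.468248×0.4279 + 0.391876×0.5721 = 0.424556
  M+6: 0.391876×0.4279 = 0.167684
Scale to base peak (0.424556) = 100: 18.85 : 77.20 : 100.00 : 39.50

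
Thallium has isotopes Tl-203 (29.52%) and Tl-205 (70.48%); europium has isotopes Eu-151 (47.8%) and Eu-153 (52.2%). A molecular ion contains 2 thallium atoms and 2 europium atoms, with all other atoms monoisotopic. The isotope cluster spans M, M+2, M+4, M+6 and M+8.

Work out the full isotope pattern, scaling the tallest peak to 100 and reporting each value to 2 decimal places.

Thallium pattern (n=2): 0.08714304 : 0.41611392 : 0.49674304
Europium pattern (n=2): 0.228484 : 0.499032 : 0.272484
Convolve the two distributions (both contribute in 2-u steps):
  M: 0.08714304×0.228484 = 0.019911
  M+2: 0.08714304×0.499032 + 0.41611392×0.228484 = 0.138563
  M+4: 0.08714304×0.272484 + 0.41611392×0.499032 + 0.49674304×0.228484 = 0.344897
  M+6: 0.41611392×0.272484 + 0.49674304×0.499032 = 0.361275
  M+8: 0.49674304×0.272484 = 0.135355
Scale to base peak (0.361275) = 100: 5.51 : 38.35 : 95.47 : 100.00 : 37.47

5.51 : 38.35 : 95.47 : 100.00 : 37.47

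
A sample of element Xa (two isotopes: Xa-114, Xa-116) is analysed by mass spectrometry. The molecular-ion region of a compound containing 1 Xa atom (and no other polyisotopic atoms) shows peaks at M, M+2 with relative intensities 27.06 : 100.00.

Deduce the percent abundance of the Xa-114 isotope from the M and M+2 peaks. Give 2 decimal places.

Let p = fractional abundance of Xa-114. I(M+2)/I(M) = [C(1,1)·p^0·(1−p)] / p^1 = 1·(1−p)/p = 100.00/27.06 = 3.6955
(1−p)/p = 3.6955/1 = 3.6955  ⇒  p = 1/(1 + 3.6955) = 0.2130
Xa-114: 21.30%, Xa-116: 78.70%.

21.30%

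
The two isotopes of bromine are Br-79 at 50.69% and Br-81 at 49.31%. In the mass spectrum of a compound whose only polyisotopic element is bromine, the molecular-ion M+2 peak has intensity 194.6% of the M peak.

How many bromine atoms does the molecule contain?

The M+2/M ratio from n Br atoms is n · q/p = n · 0.4931/0.5069.
n = 1.946 × 0.5069/0.4931 = 2.00 ≈ 2

2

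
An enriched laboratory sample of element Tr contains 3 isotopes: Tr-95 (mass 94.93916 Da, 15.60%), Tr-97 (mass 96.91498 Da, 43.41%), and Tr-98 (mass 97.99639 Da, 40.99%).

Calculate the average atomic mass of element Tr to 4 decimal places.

97.0500 Da

Weight each isotope mass by its fractional abundance: 0.1560 × 94.93916 + 0.4341 × 96.91498 + 0.4099 × 97.99639
= 14.810509 + 42.070793 + 40.168720 = 97.050022 Da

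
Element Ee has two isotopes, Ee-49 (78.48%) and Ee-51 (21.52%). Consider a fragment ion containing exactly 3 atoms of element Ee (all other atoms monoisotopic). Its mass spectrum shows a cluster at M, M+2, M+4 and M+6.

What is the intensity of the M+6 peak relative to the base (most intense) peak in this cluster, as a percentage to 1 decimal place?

Term probabilities: M 0.4834, M+2 0.3976, M+4 0.1090, M+6 0.0100. Base peak = M.
P(M) = C(3,0) × 0.7848^3 × 0.2152^0 = 1 × 0.48336698 × 1.0000 = 0.483367 (base)
P(M+6) = C(3,3) × 0.7848^0 × 0.2152^3 = 1 × 1.0000 × 0.00996614 = 0.009966
Relative intensity = 0.009966 / 0.483367 × 100 = 2.1

2.1%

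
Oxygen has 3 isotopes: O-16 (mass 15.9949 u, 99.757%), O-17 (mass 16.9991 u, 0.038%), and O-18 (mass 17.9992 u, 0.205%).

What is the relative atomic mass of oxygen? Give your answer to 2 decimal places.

Weight each isotope mass by its fractional abundance: 0.99757 × 15.9949 + 0.00038 × 16.9991 + 0.00205 × 17.9992
= 15.95603 + 0.00646 + 0.03690 = 15.99939 u

16.00 u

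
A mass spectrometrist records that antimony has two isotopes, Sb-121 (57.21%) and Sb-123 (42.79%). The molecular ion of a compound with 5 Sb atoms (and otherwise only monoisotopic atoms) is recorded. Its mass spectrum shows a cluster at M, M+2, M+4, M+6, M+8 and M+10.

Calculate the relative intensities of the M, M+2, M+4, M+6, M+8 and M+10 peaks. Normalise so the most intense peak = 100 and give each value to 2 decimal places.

17.88 : 66.85 : 100.00 : 74.79 : 27.97 : 4.18

Expanding (0.5721 + 0.4279)^5:
P(M) = 0.5721^5 = 0.061286
P(M+2) = 5 × 0.5721^4 × 0.4279^1 = 0.229192
P(M+4) = 10 × 0.5721^3 × 0.4279^2 = 0.342847
P(M+6) = 10 × 0.5721^2 × 0.4279^3 = 0.256431
P(M+8) = 5 × 0.5721^1 × 0.4279^4 = 0.095898
P(M+10) = 0.4279^5 = 0.014345
The M+4 peak is largest (0.342847); scaling to 100 gives 17.88 : 66.85 : 100.00 : 74.79 : 27.97 : 4.18.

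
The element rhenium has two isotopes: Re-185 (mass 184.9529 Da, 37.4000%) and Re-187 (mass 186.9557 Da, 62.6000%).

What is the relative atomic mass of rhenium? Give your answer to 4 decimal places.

186.2067 Da

Average mass = Σ (abundance × isotope mass) = 0.374000 × 184.9529 + 0.626000 × 186.9557
= 69.17238 + 117.03427 = 186.20665 Da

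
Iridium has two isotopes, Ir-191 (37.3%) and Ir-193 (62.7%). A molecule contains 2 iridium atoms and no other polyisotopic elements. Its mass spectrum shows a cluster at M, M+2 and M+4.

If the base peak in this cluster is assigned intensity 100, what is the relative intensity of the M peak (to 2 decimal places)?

29.74

Term probabilities: M 0.1391, M+2 0.4677, M+4 0.3931. Base peak = M+2.
P(M+2) = C(2,1) × 0.373^1 × 0.627^1 = 2 × 0.3730 × 0.6270 = 0.467742 (base)
P(M) = C(2,0) × 0.373^2 × 0.627^0 = 1 × 0.139129 × 1.0000 = 0.139129
Relative intensity = 0.139129 / 0.467742 × 100 = 29.74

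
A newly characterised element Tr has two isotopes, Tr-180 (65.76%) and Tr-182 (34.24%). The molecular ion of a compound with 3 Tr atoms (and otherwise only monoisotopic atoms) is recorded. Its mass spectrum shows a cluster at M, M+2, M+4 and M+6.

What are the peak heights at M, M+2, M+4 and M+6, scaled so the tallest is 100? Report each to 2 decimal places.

Each Tr atom is independently Tr-180 (p = 0.6576) or Tr-182 (q = 0.3424); the cluster is the binomial expansion (p + q)^3.
P(M) = 0.6576^3 = 0.284371
P(M+2) = 3 × 0.6576^2 × 0.3424^1 = 0.444200
P(M+4) = 3 × 0.6576^1 × 0.3424^2 = 0.231287
P(M+6) = 0.3424^3 = 0.040142
The M+2 peak is largest (0.444200); scaling to 100 gives 64.02 : 100.00 : 52.07 : 9.04.

64.02 : 100.00 : 52.07 : 9.04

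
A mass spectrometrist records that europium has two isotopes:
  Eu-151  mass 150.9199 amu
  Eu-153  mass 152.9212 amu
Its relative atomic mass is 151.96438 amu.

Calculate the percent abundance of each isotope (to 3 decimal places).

Writing the weighted mean with unknown fraction x of Eu-151:
150.9199·x + 152.9212·(1 − x) = 151.96438
(150.9199 − 152.9212)·x = 151.96438 − 152.9212
x = -0.95682 / -2.0013 = 0.47810 → 47.810% Eu-151, 52.190% Eu-153.

Eu-151: 47.810%, Eu-153: 52.190%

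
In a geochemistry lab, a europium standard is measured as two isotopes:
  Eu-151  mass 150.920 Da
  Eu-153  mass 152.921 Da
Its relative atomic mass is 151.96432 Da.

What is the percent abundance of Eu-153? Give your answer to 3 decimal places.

52.190%

With x = fraction of Eu-151 (so Eu-153 is 1 − x):
150.920·x + 152.921·(1 − x) = 151.96432
(150.920 − 152.921)·x = 151.96432 − 152.921
x = -0.95668 / -2.001 = 0.47810 → 47.810% Eu-151, 52.190% Eu-153.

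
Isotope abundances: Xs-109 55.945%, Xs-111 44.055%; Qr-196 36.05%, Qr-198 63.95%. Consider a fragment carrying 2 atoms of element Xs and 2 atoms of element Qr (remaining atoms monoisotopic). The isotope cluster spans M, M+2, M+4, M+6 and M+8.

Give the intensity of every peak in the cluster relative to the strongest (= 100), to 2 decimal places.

Element Xs pattern (n=2): 0.3129843 : 0.49293139 : 0.1940843
Element Qr pattern (n=2): 0.12996025 : 0.4610795 : 0.40896025
Convolve the two distributions (both contribute in 2-u steps):
  M: 0.3129843×0.12996025 = 0.040676
  M+2: 0.3129843×0.4610795 + 0.49293139×0.12996025 = 0.208372
  M+4: 0.3129843×0.40896025 + 0.49293139×0.4610795 + 0.1940843×0.12996025 = 0.380502
  M+6: 0.49293139×0.40896025 + 0.1940843×0.4610795 = 0.291078
  M+8: 0.1940843×0.40896025 = 0.079373
Scale to base peak (0.380502) = 100: 10.69 : 54.76 : 100.00 : 76.50 : 20.86

10.69 : 54.76 : 100.00 : 76.50 : 20.86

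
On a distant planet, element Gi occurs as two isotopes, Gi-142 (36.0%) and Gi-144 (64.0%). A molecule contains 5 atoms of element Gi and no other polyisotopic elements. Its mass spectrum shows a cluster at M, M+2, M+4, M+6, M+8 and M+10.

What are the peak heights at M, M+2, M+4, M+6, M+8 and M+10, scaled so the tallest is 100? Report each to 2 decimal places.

Expanding (0.360 + 0.640)^5:
P(M) = 0.360^5 = 0.006047
P(M+2) = 5 × 0.360^4 × 0.640^1 = 0.053748
P(M+4) = 10 × 0.360^3 × 0.640^2 = 0.191103
P(M+6) = 10 × 0.360^2 × 0.640^3 = 0.339739
P(M+8) = 5 × 0.360^1 × 0.640^4 = 0.301990
P(M+10) = 0.640^5 = 0.107374
The M+6 peak is largest (0.339739); scaling to 100 gives 1.78 : 15.82 : 56.25 : 100.00 : 88.89 : 31.60.

1.78 : 15.82 : 56.25 : 100.00 : 88.89 : 31.60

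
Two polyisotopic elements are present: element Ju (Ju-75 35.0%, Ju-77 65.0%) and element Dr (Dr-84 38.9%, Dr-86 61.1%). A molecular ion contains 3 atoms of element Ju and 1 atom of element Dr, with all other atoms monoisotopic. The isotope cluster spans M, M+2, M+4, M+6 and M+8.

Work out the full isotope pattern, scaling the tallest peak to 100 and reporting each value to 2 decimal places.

4.41 : 31.52 : 84.29 : 100.00 : 44.40

Element Ju pattern (n=3): 0.042875 : 0.238875 : 0.443625 : 0.274625
Element Dr pattern (n=1): 0.3890 : 0.6110
Convolve the two distributions (both contribute in 2-u steps):
  M: 0.042875×0.3890 = 0.016678
  M+2: 0.042875×0.6110 + 0.238875×0.3890 = 0.119119
  M+4: 0.238875×0.6110 + 0.443625×0.3890 = 0.318523
  M+6: 0.443625×0.6110 + 0.274625×0.3890 = 0.377884
  M+8: 0.274625×0.6110 = 0.167796
Scale to base peak (0.377884) = 100: 4.41 : 31.52 : 84.29 : 100.00 : 44.40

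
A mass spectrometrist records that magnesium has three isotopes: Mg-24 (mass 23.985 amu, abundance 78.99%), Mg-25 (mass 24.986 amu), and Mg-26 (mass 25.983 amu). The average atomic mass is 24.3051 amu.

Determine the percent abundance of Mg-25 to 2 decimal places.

10.00%

Let x and y be the fractions of Mg-25 and Mg-26. Then x + y = 1 − 0.7899 = 0.2101 and 24.986x + 25.983y = 24.3051 − 0.7899×23.985 = 5.3593485.
Substituting: 24.986x + 25.983(0.2101 − x) = 5.3593485
(24.986 − 25.983)x = -0.0996798  ⇒  x = 0.09998, y = 0.11012
Mg-25: 10.00%, Mg-26: 11.01%.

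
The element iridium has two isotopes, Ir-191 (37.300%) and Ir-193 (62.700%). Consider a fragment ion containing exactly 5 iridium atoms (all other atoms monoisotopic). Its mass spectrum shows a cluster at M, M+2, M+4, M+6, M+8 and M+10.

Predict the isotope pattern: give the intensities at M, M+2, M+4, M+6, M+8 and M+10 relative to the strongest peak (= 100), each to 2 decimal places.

The 5 Ir atoms are independent, so intensities follow the terms of (0.37300 + 0.62700)^5.
P(M) = 0.37300^5 = 0.007220
P(M+2) = 5 × 0.37300^4 × 0.62700^1 = 0.060684
P(M+4) = 10 × 0.37300^3 × 0.62700^2 = 0.204015
P(M+6) = 10 × 0.37300^2 × 0.62700^3 = 0.342942
P(M+8) = 5 × 0.37300^1 × 0.62700^4 = 0.288237
P(M+10) = 0.62700^5 = 0.096903
The M+6 peak is largest (0.342942); scaling to 100 gives 2.11 : 17.70 : 59.49 : 100.00 : 84.05 : 28.26.

2.11 : 17.70 : 59.49 : 100.00 : 84.05 : 28.26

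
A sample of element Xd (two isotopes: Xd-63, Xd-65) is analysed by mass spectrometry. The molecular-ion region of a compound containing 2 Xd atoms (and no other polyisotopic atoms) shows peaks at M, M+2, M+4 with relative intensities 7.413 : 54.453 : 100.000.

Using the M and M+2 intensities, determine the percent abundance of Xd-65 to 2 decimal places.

If p is the fraction of Xd that is Xd-63, then I(M+2)/I(M) = [C(2,1)·p^1·(1−p)] / p^2 = 2·(1−p)/p = 54.453/7.413 = 7.3456
(1−p)/p = 7.3456/2 = 3.6728  ⇒  p = 1/(1 + 3.6728) = 0.2140
Xd-63: 21.40%, Xd-65: 78.60%.

78.60%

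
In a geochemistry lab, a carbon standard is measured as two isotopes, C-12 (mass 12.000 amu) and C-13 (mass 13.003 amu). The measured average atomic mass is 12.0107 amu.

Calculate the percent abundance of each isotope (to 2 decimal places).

Let x be the fractional abundance of C-12; then C-13 has abundance 1 − x.
12.000·x + 13.003·(1 − x) = 12.0107
(12.000 − 13.003)·x = 12.0107 − 13.003
x = -0.9923 / -1.003 = 0.98933 → 98.93% C-12, 1.07% C-13.

C-12: 98.93%, C-13: 1.07%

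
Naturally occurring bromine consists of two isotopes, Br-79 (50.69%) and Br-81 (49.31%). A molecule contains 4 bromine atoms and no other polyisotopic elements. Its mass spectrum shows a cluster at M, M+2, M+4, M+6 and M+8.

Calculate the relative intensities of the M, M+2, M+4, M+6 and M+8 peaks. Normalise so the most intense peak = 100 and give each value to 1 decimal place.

Expanding (0.5069 + 0.4931)^4:
P(M) = 0.5069^4 = 0.066022
P(M+2) = 4 × 0.5069^3 × 0.4931^1 = 0.256899
P(M+4) = 6 × 0.5069^2 × 0.4931^2 = 0.374857
P(M+6) = 4 × 0.5069^1 × 0.4931^3 = 0.243101
P(M+8) = 0.4931^4 = 0.059121
The M+4 peak is largest (0.374857); scaling to 100 gives 17.6 : 68.5 : 100.0 : 64.9 : 15.8.

17.6 : 68.5 : 100.0 : 64.9 : 15.8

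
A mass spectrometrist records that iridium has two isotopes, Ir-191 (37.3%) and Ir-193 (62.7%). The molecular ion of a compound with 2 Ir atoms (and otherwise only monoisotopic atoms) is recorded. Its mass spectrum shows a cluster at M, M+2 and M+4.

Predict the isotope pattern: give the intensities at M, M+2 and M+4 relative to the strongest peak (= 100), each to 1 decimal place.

Each Ir atom is independently Ir-191 (p = 0.373) or Ir-193 (q = 0.627); the cluster is the binomial expansion (p + q)^2.
P(M) = 0.373^2 = 0.139129
P(M+2) = 2 × 0.373^1 × 0.627^1 = 0.467742
P(M+4) = 0.627^2 = 0.393129
The M+2 peak is largest (0.467742); scaling to 100 gives 29.7 : 100.0 : 84.0.

29.7 : 100.0 : 84.0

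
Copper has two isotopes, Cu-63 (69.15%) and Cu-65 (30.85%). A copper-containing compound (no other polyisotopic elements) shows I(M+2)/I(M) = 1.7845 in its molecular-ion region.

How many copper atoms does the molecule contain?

For n independent Cu atoms, I(M+2)/I(M) = n · (abundance Cu-65) / (abundance Cu-63) = n · 0.3085/0.6915.
n = 1.7845 × 0.6915/0.3085 = 4.00 ≈ 4

4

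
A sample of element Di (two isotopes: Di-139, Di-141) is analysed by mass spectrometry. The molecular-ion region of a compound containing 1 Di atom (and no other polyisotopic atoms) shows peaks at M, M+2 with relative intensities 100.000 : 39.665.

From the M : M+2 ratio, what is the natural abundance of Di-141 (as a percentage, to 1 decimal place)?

Let p = fractional abundance of Di-139. I(M+2)/I(M) = [C(1,1)·p^0·(1−p)] / p^1 = 1·(1−p)/p = 39.665/100.000 = 0.3967
(1−p)/p = 0.3967/1 = 0.3967  ⇒  p = 1/(1 + 0.3967) = 0.7160
Di-139: 71.6%, Di-141: 28.4%.

28.4%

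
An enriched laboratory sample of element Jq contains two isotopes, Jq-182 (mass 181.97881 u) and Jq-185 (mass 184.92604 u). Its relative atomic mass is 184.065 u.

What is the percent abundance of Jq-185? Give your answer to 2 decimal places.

Writing the weighted mean with unknown fraction x of Jq-182:
181.97881·x + 184.92604·(1 − x) = 184.065
(181.97881 − 184.92604)·x = 184.065 − 184.92604
x = -0.86104 / -2.94723 = 0.29215 → 29.22% Jq-182, 70.78% Jq-185.

70.78%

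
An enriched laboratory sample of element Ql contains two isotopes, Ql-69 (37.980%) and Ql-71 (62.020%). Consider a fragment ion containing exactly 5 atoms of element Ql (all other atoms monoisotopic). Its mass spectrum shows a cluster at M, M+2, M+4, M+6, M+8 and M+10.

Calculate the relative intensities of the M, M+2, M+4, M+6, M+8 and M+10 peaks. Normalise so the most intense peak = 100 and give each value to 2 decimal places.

Expanding (0.37980 + 0.62020)^5:
P(M) = 0.37980^5 = 0.007903
P(M+2) = 5 × 0.37980^4 × 0.62020^1 = 0.064524
P(M+4) = 10 × 0.37980^3 × 0.62020^2 = 0.210731
P(M+6) = 10 × 0.37980^2 × 0.62020^3 = 0.344116
P(M+8) = 5 × 0.37980^1 × 0.62020^4 = 0.280965
P(M+10) = 0.62020^5 = 0.091761
The M+6 peak is largest (0.344116); scaling to 100 gives 2.30 : 18.75 : 61.24 : 100.00 : 81.65 : 26.67.

2.30 : 18.75 : 61.24 : 100.00 : 81.65 : 26.67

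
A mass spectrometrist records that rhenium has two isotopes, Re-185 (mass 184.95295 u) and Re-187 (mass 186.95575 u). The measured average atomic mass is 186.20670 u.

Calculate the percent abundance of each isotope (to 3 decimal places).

With x = fraction of Re-185 (so Re-187 is 1 − x):
184.95295·x + 186.95575·(1 − x) = 186.20670
(184.95295 − 186.95575)·x = 186.20670 − 186.95575
x = -0.74905 / -2.00280 = 0.37400 → 37.400% Re-185, 62.600% Re-187.

Re-185: 37.400%, Re-187: 62.600%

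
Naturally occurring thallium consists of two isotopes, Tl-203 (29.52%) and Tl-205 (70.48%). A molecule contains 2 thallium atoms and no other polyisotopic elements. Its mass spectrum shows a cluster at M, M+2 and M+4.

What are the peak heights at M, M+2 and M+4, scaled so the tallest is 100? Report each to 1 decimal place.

17.5 : 83.8 : 100.0

The 2 Tl atoms are independent, so intensities follow the terms of (0.2952 + 0.7048)^2.
P(M) = 0.2952^2 = 0.087143
P(M+2) = 2 × 0.2952^1 × 0.7048^1 = 0.416114
P(M+4) = 0.7048^2 = 0.496743
The M+4 peak is largest (0.496743); scaling to 100 gives 17.5 : 83.8 : 100.0.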